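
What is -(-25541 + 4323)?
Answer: 21218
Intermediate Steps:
-(-25541 + 4323) = -1*(-21218) = 21218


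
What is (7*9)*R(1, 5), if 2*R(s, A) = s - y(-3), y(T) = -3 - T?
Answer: 63/2 ≈ 31.500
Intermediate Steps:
R(s, A) = s/2 (R(s, A) = (s - (-3 - 1*(-3)))/2 = (s - (-3 + 3))/2 = (s - 1*0)/2 = (s + 0)/2 = s/2)
(7*9)*R(1, 5) = (7*9)*((1/2)*1) = 63*(1/2) = 63/2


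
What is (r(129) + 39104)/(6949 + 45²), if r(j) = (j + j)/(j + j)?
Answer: 39105/8974 ≈ 4.3576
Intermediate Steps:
r(j) = 1 (r(j) = (2*j)/((2*j)) = (2*j)*(1/(2*j)) = 1)
(r(129) + 39104)/(6949 + 45²) = (1 + 39104)/(6949 + 45²) = 39105/(6949 + 2025) = 39105/8974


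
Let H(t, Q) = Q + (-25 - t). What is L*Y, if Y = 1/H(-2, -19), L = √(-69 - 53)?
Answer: -I*√122/42 ≈ -0.26298*I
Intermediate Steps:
H(t, Q) = -25 + Q - t
L = I*√122 (L = √(-122) = I*√122 ≈ 11.045*I)
Y = -1/42 (Y = 1/(-25 - 19 - 1*(-2)) = 1/(-25 - 19 + 2) = 1/(-42) = -1/42 ≈ -0.023810)
L*Y = (I*√122)*(-1/42) = -I*√122/42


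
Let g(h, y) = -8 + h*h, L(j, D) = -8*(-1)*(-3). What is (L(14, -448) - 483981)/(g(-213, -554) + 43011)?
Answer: -484005/88372 ≈ -5.4769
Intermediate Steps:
L(j, D) = -24 (L(j, D) = 8*(-3) = -24)
g(h, y) = -8 + h²
(L(14, -448) - 483981)/(g(-213, -554) + 43011) = (-24 - 483981)/((-8 + (-213)²) + 43011) = -484005/((-8 + 45369) + 43011) = -484005/(45361 + 43011) = -484005/88372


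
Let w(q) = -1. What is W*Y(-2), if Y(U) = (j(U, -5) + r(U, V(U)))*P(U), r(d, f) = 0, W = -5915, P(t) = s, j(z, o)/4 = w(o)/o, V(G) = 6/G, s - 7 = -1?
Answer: -28392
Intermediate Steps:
s = 6 (s = 7 - 1 = 6)
j(z, o) = -4/o (j(z, o) = 4*(-1/o) = -4/o)
P(t) = 6
Y(U) = 24/5 (Y(U) = (-4/(-5) + 0)*6 = (-4*(-⅕) + 0)*6 = (⅘ + 0)*6 = (⅘)*6 = 24/5)
W*Y(-2) = -5915*24/5 = -28392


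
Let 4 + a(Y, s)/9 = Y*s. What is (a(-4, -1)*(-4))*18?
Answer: 0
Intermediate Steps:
a(Y, s) = -36 + 9*Y*s (a(Y, s) = -36 + 9*(Y*s) = -36 + 9*Y*s)
(a(-4, -1)*(-4))*18 = ((-36 + 9*(-4)*(-1))*(-4))*18 = ((-36 + 36)*(-4))*18 = (0*(-4))*18 = 0*18 = 0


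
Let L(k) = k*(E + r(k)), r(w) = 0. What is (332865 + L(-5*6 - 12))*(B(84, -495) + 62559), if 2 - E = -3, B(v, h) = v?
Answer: 20838507165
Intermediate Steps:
E = 5 (E = 2 - 1*(-3) = 2 + 3 = 5)
L(k) = 5*k (L(k) = k*(5 + 0) = k*5 = 5*k)
(332865 + L(-5*6 - 12))*(B(84, -495) + 62559) = (332865 + 5*(-5*6 - 12))*(84 + 62559) = (332865 + 5*(-30 - 12))*62643 = (332865 + 5*(-42))*62643 = (332865 - 210)*62643 = 332655*62643 = 20838507165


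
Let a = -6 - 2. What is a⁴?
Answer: 4096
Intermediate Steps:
a = -8
a⁴ = (-8)⁴ = 4096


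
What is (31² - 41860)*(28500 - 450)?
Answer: -1147216950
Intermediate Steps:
(31² - 41860)*(28500 - 450) = (961 - 41860)*28050 = -40899*28050 = -1147216950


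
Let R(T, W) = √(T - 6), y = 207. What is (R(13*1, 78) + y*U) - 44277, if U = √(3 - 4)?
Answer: -44277 + √7 + 207*I ≈ -44274.0 + 207.0*I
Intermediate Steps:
R(T, W) = √(-6 + T)
U = I (U = √(-1) = I ≈ 1.0*I)
(R(13*1, 78) + y*U) - 44277 = (√(-6 + 13*1) + 207*I) - 44277 = (√(-6 + 13) + 207*I) - 44277 = (√7 + 207*I) - 44277 = -44277 + √7 + 207*I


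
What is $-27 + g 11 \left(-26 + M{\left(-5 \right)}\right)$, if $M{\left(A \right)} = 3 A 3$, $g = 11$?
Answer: $-8618$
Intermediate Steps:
$M{\left(A \right)} = 9 A$
$-27 + g 11 \left(-26 + M{\left(-5 \right)}\right) = -27 + 11 \cdot 11 \left(-26 + 9 \left(-5\right)\right) = -27 + 121 \left(-26 - 45\right) = -27 + 121 \left(-71\right) = -27 - 8591 = -8618$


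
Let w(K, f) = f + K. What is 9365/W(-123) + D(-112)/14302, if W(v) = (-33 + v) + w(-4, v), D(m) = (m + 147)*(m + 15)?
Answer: -134899015/4047466 ≈ -33.329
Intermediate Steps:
w(K, f) = K + f
D(m) = (15 + m)*(147 + m) (D(m) = (147 + m)*(15 + m) = (15 + m)*(147 + m))
W(v) = -37 + 2*v (W(v) = (-33 + v) + (-4 + v) = -37 + 2*v)
9365/W(-123) + D(-112)/14302 = 9365/(-37 + 2*(-123)) + (2205 + (-112)² + 162*(-112))/14302 = 9365/(-37 - 246) + (2205 + 12544 - 18144)*(1/14302) = 9365/(-283) - 3395*1/14302 = 9365*(-1/283) - 3395/14302 = -9365/283 - 3395/14302 = -134899015/4047466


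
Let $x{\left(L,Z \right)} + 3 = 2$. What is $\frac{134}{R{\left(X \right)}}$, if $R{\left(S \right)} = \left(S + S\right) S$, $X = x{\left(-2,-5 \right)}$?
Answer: $67$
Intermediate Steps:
$x{\left(L,Z \right)} = -1$ ($x{\left(L,Z \right)} = -3 + 2 = -1$)
$X = -1$
$R{\left(S \right)} = 2 S^{2}$ ($R{\left(S \right)} = 2 S S = 2 S^{2}$)
$\frac{134}{R{\left(X \right)}} = \frac{134}{2 \left(-1\right)^{2}} = \frac{134}{2 \cdot 1} = \frac{134}{2} = 134 \cdot \frac{1}{2} = 67$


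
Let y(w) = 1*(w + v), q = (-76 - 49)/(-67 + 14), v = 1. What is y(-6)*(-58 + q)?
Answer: 14745/53 ≈ 278.21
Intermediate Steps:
q = 125/53 (q = -125/(-53) = -125*(-1/53) = 125/53 ≈ 2.3585)
y(w) = 1 + w (y(w) = 1*(w + 1) = 1*(1 + w) = 1 + w)
y(-6)*(-58 + q) = (1 - 6)*(-58 + 125/53) = -5*(-2949/53) = 14745/53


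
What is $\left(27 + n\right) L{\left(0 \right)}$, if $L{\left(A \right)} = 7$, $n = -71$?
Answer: $-308$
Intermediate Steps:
$\left(27 + n\right) L{\left(0 \right)} = \left(27 - 71\right) 7 = \left(-44\right) 7 = -308$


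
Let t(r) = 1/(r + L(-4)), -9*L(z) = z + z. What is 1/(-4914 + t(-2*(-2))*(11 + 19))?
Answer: -22/107973 ≈ -0.00020375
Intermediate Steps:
L(z) = -2*z/9 (L(z) = -(z + z)/9 = -2*z/9)
t(r) = 1/(8/9 + r) (t(r) = 1/(r - 2/9*(-4)) = 1/(r + 8/9) = 1/(8/9 + r))
1/(-4914 + t(-2*(-2))*(11 + 19)) = 1/(-4914 + (9/(8 + 9*(-2*(-2))))*(11 + 19)) = 1/(-4914 + (9/(8 + 9*4))*30) = 1/(-4914 + (9/(8 + 36))*30) = 1/(-4914 + (9/44)*30) = 1/(-4914 + 135/22) = 1/(-107973/22) = -22/107973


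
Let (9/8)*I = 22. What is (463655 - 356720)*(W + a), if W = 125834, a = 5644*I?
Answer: 75775923250/3 ≈ 2.5259e+10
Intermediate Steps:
I = 176/9 (I = (8/9)*22 = 176/9 ≈ 19.556)
a = 993344/9 (a = 5644*(176/9) = 993344/9 ≈ 1.1037e+5)
(463655 - 356720)*(W + a) = (463655 - 356720)*(125834 + 993344/9) = 106935*(2125850/9) = 75775923250/3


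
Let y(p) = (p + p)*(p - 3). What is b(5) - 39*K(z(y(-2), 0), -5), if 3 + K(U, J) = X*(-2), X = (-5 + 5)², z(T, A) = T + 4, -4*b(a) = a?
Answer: 463/4 ≈ 115.75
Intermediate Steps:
y(p) = 2*p*(-3 + p) (y(p) = (2*p)*(-3 + p) = 2*p*(-3 + p))
b(a) = -a/4
z(T, A) = 4 + T
X = 0 (X = 0² = 0)
K(U, J) = -3 (K(U, J) = -3 + 0*(-2) = -3 + 0 = -3)
b(5) - 39*K(z(y(-2), 0), -5) = -¼*5 - 39*(-3) = -5/4 + 117 = 463/4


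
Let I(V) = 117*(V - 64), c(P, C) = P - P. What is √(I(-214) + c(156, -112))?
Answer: 3*I*√3614 ≈ 180.35*I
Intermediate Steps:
c(P, C) = 0
I(V) = -7488 + 117*V (I(V) = 117*(-64 + V) = -7488 + 117*V)
√(I(-214) + c(156, -112)) = √((-7488 + 117*(-214)) + 0) = √((-7488 - 25038) + 0) = √(-32526 + 0) = √(-32526) = 3*I*√3614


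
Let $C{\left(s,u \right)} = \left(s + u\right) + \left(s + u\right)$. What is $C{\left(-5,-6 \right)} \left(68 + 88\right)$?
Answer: $-3432$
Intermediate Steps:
$C{\left(s,u \right)} = 2 s + 2 u$
$C{\left(-5,-6 \right)} \left(68 + 88\right) = \left(2 \left(-5\right) + 2 \left(-6\right)\right) \left(68 + 88\right) = \left(-10 - 12\right) 156 = \left(-22\right) 156 = -3432$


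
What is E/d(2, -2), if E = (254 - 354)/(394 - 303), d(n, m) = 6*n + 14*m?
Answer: 25/364 ≈ 0.068681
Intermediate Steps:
E = -100/91 ≈ -1.0989
E/d(2, -2) = -100/(91*(6*2 + 14*(-2))) = -100/(91*(12 - 28)) = -100/91/(-16) = -100/91*(-1/16) = 25/364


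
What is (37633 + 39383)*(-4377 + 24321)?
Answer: 1536007104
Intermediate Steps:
(37633 + 39383)*(-4377 + 24321) = 77016*19944 = 1536007104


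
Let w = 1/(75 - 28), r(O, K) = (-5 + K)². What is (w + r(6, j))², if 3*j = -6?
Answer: 5308416/2209 ≈ 2403.1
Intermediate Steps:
j = -2 (j = (⅓)*(-6) = -2)
w = 1/47 ≈ 0.021277
(w + r(6, j))² = (1/47 + (-5 - 2)²)² = (1/47 + (-7)²)² = (1/47 + 49)² = (2304/47)² = 5308416/2209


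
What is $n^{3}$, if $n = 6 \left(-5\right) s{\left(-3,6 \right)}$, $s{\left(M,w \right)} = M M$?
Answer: $-19683000$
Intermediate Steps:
$s{\left(M,w \right)} = M^{2}$
$n = -270$ ($n = 6 \left(-5\right) \left(-3\right)^{2} = \left(-30\right) 9 = -270$)
$n^{3} = \left(-270\right)^{3} = -19683000$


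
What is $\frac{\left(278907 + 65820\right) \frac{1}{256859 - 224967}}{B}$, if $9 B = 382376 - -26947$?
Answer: $\frac{1034181}{4351376372} \approx 0.00023767$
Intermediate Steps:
$B = \frac{136441}{3}$ ($B = \frac{382376 - -26947}{9} = \frac{382376 + 26947}{9} = \frac{1}{9} \cdot 409323 = \frac{136441}{3} \approx 45480.0$)
$\frac{\left(278907 + 65820\right) \frac{1}{256859 - 224967}}{B} = \frac{\left(278907 + 65820\right) \frac{1}{256859 - 224967}}{\frac{136441}{3}} = \frac{344727}{31892} \cdot \frac{3}{136441} = \frac{1034181}{4351376372}$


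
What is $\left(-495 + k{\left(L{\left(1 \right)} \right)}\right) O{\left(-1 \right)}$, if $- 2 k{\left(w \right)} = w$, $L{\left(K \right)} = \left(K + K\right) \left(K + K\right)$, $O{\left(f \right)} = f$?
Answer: $497$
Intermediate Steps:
$L{\left(K \right)} = 4 K^{2}$ ($L{\left(K \right)} = 2 K 2 K = 4 K^{2}$)
$k{\left(w \right)} = - \frac{w}{2}$
$\left(-495 + k{\left(L{\left(1 \right)} \right)}\right) O{\left(-1 \right)} = \left(-495 - \frac{4 \cdot 1^{2}}{2}\right) \left(-1\right) = \left(-495 - \frac{4 \cdot 1}{2}\right) \left(-1\right) = \left(-495 - 2\right) \left(-1\right) = \left(-497\right) \left(-1\right) = 497$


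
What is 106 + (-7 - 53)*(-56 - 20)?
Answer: 4666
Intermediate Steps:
106 + (-7 - 53)*(-56 - 20) = 106 - 60*(-76) = 106 + 4560 = 4666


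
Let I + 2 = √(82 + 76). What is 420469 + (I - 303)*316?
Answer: 324089 + 316*√158 ≈ 3.2806e+5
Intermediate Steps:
I = -2 + √158 (I = -2 + √(82 + 76) = -2 + √158 ≈ 10.570)
420469 + (I - 303)*316 = 420469 + ((-2 + √158) - 303)*316 = 420469 + (-305 + √158)*316 = 420469 + (-96380 + 316*√158) = 324089 + 316*√158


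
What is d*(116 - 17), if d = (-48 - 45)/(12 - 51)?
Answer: 3069/13 ≈ 236.08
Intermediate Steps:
d = 31/13 (d = -93/(-39) = -93*(-1/39) = 31/13 ≈ 2.3846)
d*(116 - 17) = 31*(116 - 17)/13 = (31/13)*99 = 3069/13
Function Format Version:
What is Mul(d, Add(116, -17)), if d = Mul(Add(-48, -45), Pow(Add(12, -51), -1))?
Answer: Rational(3069, 13) ≈ 236.08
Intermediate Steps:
d = Rational(31, 13) (d = Mul(-93, Pow(-39, -1)) = Mul(-93, Rational(-1, 39)) = Rational(31, 13) ≈ 2.3846)
Mul(d, Add(116, -17)) = Mul(Rational(31, 13), Add(116, -17)) = Mul(Rational(31, 13), 99) = Rational(3069, 13)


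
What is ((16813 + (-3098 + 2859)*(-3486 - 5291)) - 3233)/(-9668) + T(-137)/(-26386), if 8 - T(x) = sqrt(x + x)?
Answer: -27854195291/127549924 + I*sqrt(274)/26386 ≈ -218.38 + 0.00062734*I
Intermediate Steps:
T(x) = 8 - sqrt(2)*sqrt(x) (T(x) = 8 - sqrt(x + x) = 8 - sqrt(2*x) = 8 - sqrt(2)*sqrt(x))
((16813 + (-3098 + 2859)*(-3486 - 5291)) - 3233)/(-9668) + T(-137)/(-26386) = ((16813 + (-3098 + 2859)*(-3486 - 5291)) - 3233)/(-9668) + (8 - sqrt(2)*sqrt(-137))/(-26386) = ((16813 - 239*(-8777)) - 3233)*(-1/9668) + (8 - sqrt(2)*I*sqrt(137))*(-1/26386) = ((16813 + 2097703) - 3233)*(-1/9668) + (8 - I*sqrt(274))*(-1/26386) = (2114516 - 3233)*(-1/9668) + (-4/13193 + I*sqrt(274)/26386) = 2111283*(-1/9668) + (-4/13193 + I*sqrt(274)/26386) = -2111283/9668 + (-4/13193 + I*sqrt(274)/26386) = -27854195291/127549924 + I*sqrt(274)/26386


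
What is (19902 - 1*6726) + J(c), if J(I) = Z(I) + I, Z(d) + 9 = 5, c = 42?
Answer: 13214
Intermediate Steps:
Z(d) = -4 (Z(d) = -9 + 5 = -4)
J(I) = -4 + I
(19902 - 1*6726) + J(c) = (19902 - 1*6726) + (-4 + 42) = (19902 - 6726) + 38 = 13176 + 38 = 13214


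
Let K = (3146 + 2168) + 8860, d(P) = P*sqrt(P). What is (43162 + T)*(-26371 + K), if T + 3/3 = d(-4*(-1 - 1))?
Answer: -526434717 - 195152*sqrt(2) ≈ -5.2671e+8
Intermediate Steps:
d(P) = P**(3/2)
T = -1 + 16*sqrt(2) (T = -1 + (-4*(-1 - 1))**(3/2) = -1 + (-4*(-2))**(3/2) = -1 + 8**(3/2) = -1 + 16*sqrt(2) ≈ 21.627)
K = 14174 (K = 5314 + 8860 = 14174)
(43162 + T)*(-26371 + K) = (43162 + (-1 + 16*sqrt(2)))*(-26371 + 14174) = (43161 + 16*sqrt(2))*(-12197) = -526434717 - 195152*sqrt(2)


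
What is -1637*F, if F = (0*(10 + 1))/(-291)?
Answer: 0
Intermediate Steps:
F = 0 (F = (0*11)*(-1/291) = 0*(-1/291) = 0)
-1637*F = -1637*0 = 0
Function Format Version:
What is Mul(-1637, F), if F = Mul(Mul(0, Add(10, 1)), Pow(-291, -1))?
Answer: 0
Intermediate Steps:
F = 0 (F = Mul(Mul(0, 11), Rational(-1, 291)) = Mul(0, Rational(-1, 291)) = 0)
Mul(-1637, F) = Mul(-1637, 0) = 0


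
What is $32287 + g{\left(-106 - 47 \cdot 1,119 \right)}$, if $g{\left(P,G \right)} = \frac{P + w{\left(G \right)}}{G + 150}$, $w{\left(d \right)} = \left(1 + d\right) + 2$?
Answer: $\frac{8685172}{269} \approx 32287.0$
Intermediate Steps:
$w{\left(d \right)} = 3 + d$
$g{\left(P,G \right)} = \frac{3 + G + P}{150 + G}$ ($g{\left(P,G \right)} = \frac{P + \left(3 + G\right)}{G + 150} = \frac{3 + G + P}{150 + G}$)
$32287 + g{\left(-106 - 47 \cdot 1,119 \right)} = 32287 + \frac{3 + 119 - \left(106 + 47 \cdot 1\right)}{150 + 119} = 32287 + \frac{3 + 119 - 153}{269} = 32287 + \frac{1}{269} \left(-31\right) = 32287 - \frac{31}{269} = \frac{8685172}{269}$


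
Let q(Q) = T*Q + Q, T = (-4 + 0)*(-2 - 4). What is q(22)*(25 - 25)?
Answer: 0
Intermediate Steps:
T = 24 (T = -4*(-6) = 24)
q(Q) = 25*Q (q(Q) = 24*Q + Q = 25*Q)
q(22)*(25 - 25) = (25*22)*(25 - 25) = 550*0 = 0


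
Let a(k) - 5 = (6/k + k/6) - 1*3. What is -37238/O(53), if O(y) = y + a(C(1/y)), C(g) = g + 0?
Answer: -11841684/118615 ≈ -99.833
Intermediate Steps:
C(g) = g
a(k) = 2 + 6/k + k/6 (a(k) = 5 + ((6/k + k/6) - 1*3) = 5 + ((6/k + k*(⅙)) - 3) = 5 + ((6/k + k/6) - 3) = 5 + (-3 + 6/k + k/6) = 2 + 6/k + k/6)
O(y) = 2 + 7*y + 1/(6*y) (O(y) = y + (2 + 6/(1/y) + 1/(6*y)) = y + (2 + 6*y + 1/(6*y)) = 2 + 7*y + 1/(6*y))
-37238/O(53) = -37238/(2 + 7*53 + (⅙)/53) = -37238/(2 + 371 + (⅙)*(1/53)) = -37238/(2 + 371 + 1/318) = -37238/118615/318 = -37238*318/118615 = -11841684/118615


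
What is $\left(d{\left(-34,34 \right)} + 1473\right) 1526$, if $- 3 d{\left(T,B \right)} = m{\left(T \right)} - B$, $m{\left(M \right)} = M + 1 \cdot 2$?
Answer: $2281370$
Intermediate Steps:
$m{\left(M \right)} = 2 + M$ ($m{\left(M \right)} = M + 2 = 2 + M$)
$d{\left(T,B \right)} = - \frac{2}{3} - \frac{T}{3} + \frac{B}{3}$ ($d{\left(T,B \right)} = - \frac{\left(2 + T\right) - B}{3} = - \frac{2 + T - B}{3} = - \frac{2}{3} - \frac{T}{3} + \frac{B}{3}$)
$\left(d{\left(-34,34 \right)} + 1473\right) 1526 = \left(\left(- \frac{2}{3} - - \frac{34}{3} + \frac{1}{3} \cdot 34\right) + 1473\right) 1526 = \left(\left(- \frac{2}{3} + \frac{34}{3} + \frac{34}{3}\right) + 1473\right) 1526 = \left(22 + 1473\right) 1526 = 1495 \cdot 1526 = 2281370$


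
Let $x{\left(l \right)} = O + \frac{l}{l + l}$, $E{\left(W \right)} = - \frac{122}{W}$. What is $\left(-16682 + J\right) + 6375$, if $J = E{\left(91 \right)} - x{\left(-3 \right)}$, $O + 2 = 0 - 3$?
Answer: $- \frac{1875299}{182} \approx -10304.0$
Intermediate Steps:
$O = -5$ ($O = -2 + \left(0 - 3\right) = -2 - 3 = -5$)
$x{\left(l \right)} = - \frac{9}{2}$ ($x{\left(l \right)} = -5 + \frac{l}{l + l} = -5 + \frac{l}{2 l} = -5 + \frac{1}{2 l} l = -5 + \frac{1}{2} = - \frac{9}{2}$)
$J = \frac{575}{182}$ ($J = - \frac{122}{91} - - \frac{9}{2} = \left(-122\right) \frac{1}{91} + \frac{9}{2} = - \frac{122}{91} + \frac{9}{2} = \frac{575}{182} \approx 3.1593$)
$\left(-16682 + J\right) + 6375 = \left(-16682 + \frac{575}{182}\right) + 6375 = - \frac{3035549}{182} + 6375 = - \frac{1875299}{182}$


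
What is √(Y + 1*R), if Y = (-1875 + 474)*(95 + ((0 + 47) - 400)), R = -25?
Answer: √361433 ≈ 601.19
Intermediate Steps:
Y = 361458 (Y = -1401*(95 + (47 - 400)) = -1401*(95 - 353) = -1401*(-258) = 361458)
√(Y + 1*R) = √(361458 + 1*(-25)) = √(361458 - 25) = √361433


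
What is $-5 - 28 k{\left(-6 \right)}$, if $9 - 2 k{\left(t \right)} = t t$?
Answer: $373$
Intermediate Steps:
$k{\left(t \right)} = \frac{9}{2} - \frac{t^{2}}{2}$ ($k{\left(t \right)} = \frac{9}{2} - \frac{t t}{2} = \frac{9}{2} - \frac{t^{2}}{2}$)
$-5 - 28 k{\left(-6 \right)} = -5 - 28 \left(\frac{9}{2} - \frac{\left(-6\right)^{2}}{2}\right) = -5 - 28 \left(\frac{9}{2} - 18\right) = -5 - -378 = -5 + 378 = 373$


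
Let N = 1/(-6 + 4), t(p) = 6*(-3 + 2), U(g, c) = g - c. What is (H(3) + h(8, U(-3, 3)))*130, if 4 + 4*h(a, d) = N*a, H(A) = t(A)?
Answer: -1040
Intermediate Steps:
t(p) = -6 (t(p) = 6*(-1) = -6)
N = -1/2 (N = 1/(-2) = -1/2 ≈ -0.50000)
H(A) = -6
h(a, d) = -1 - a/8 (h(a, d) = -1 + (-a/2)/4 = -1 - a/8)
(H(3) + h(8, U(-3, 3)))*130 = (-6 + (-1 - 1/8*8))*130 = (-6 + (-1 - 1))*130 = (-6 - 2)*130 = -8*130 = -1040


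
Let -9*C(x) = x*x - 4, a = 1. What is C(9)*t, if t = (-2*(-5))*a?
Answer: -770/9 ≈ -85.556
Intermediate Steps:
C(x) = 4/9 - x**2/9 (C(x) = -(x*x - 4)/9 = -(x**2 - 4)/9 = -(-4 + x**2)/9 = 4/9 - x**2/9)
t = 10 (t = -2*(-5)*1 = 10*1 = 10)
C(9)*t = (4/9 - 1/9*9**2)*10 = (4/9 - 1/9*81)*10 = (4/9 - 9)*10 = -77/9*10 = -770/9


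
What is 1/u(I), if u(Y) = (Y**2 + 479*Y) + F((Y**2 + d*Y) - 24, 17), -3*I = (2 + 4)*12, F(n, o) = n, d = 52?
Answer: -1/11616 ≈ -8.6088e-5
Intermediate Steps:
I = -24 (I = -(2 + 4)*12/3 = -2*12 = -1/3*72 = -24)
u(Y) = -24 + 2*Y**2 + 531*Y (u(Y) = (Y**2 + 479*Y) + ((Y**2 + 52*Y) - 24) = (Y**2 + 479*Y) + (-24 + Y**2 + 52*Y) = -24 + 2*Y**2 + 531*Y)
1/u(I) = 1/(-24 + 2*(-24)**2 + 531*(-24)) = 1/(-24 + 2*576 - 12744) = 1/(-24 + 1152 - 12744) = 1/(-11616) = -1/11616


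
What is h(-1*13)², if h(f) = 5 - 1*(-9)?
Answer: 196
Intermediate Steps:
h(f) = 14 (h(f) = 5 + 9 = 14)
h(-1*13)² = 14² = 196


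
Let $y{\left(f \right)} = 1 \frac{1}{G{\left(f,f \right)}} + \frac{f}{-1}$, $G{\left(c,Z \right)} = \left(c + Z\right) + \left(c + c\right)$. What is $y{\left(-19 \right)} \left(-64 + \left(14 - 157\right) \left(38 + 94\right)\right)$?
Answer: $- \frac{6832605}{19} \approx -3.5961 \cdot 10^{5}$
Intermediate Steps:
$G{\left(c,Z \right)} = Z + 3 c$ ($G{\left(c,Z \right)} = \left(Z + c\right) + 2 c = Z + 3 c$)
$y{\left(f \right)} = - f + \frac{1}{4 f}$ ($y{\left(f \right)} = 1 \frac{1}{f + 3 f} + \frac{f}{-1} = 1 \frac{1}{4 f} + f \left(-1\right) = 1 \frac{1}{4 f} - f = \frac{1}{4 f} - f = - f + \frac{1}{4 f}$)
$y{\left(-19 \right)} \left(-64 + \left(14 - 157\right) \left(38 + 94\right)\right) = \left(\left(-1\right) \left(-19\right) + \frac{1}{4 \left(-19\right)}\right) \left(-64 + \left(14 - 157\right) \left(38 + 94\right)\right) = \left(19 + \frac{1}{4} \left(- \frac{1}{19}\right)\right) \left(-64 - 18876\right) = \left(19 - \frac{1}{76}\right) \left(-64 - 18876\right) = \frac{1443}{76} \left(-18940\right) = - \frac{6832605}{19}$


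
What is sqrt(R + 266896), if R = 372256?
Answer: 4*sqrt(39947) ≈ 799.47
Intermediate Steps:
sqrt(R + 266896) = sqrt(372256 + 266896) = sqrt(639152) = 4*sqrt(39947)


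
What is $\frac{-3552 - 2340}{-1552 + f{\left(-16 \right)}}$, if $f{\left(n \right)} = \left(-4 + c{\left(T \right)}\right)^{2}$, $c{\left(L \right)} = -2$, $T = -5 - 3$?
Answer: $\frac{1473}{379} \approx 3.8865$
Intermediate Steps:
$T = -8$
$f{\left(n \right)} = 36$ ($f{\left(n \right)} = \left(-4 - 2\right)^{2} = \left(-6\right)^{2} = 36$)
$\frac{-3552 - 2340}{-1552 + f{\left(-16 \right)}} = \frac{-3552 - 2340}{-1552 + 36} = - \frac{5892}{-1516} = \left(-5892\right) \left(- \frac{1}{1516}\right) = \frac{1473}{379}$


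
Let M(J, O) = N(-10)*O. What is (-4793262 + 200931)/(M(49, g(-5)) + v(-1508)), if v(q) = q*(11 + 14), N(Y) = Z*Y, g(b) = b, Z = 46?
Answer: 1530777/11800 ≈ 129.73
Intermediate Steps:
N(Y) = 46*Y
v(q) = 25*q (v(q) = q*25 = 25*q)
M(J, O) = -460*O (M(J, O) = (46*(-10))*O = -460*O)
(-4793262 + 200931)/(M(49, g(-5)) + v(-1508)) = (-4793262 + 200931)/(-460*(-5) + 25*(-1508)) = -4592331/(2300 - 37700) = -4592331/(-35400) = -4592331*(-1/35400) = 1530777/11800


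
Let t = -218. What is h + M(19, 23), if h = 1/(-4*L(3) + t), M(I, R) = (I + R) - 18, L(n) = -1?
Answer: 5135/214 ≈ 23.995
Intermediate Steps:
M(I, R) = -18 + I + R
h = -1/214 (h = 1/(-4*(-1) - 218) = 1/(4 - 218) = 1/(-214) = -1/214 ≈ -0.0046729)
h + M(19, 23) = -1/214 + (-18 + 19 + 23) = -1/214 + 24 = 5135/214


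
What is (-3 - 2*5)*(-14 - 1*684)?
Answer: 9074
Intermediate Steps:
(-3 - 2*5)*(-14 - 1*684) = (-3 - 10)*(-14 - 684) = -13*(-698) = 9074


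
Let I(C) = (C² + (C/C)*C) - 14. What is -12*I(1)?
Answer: 144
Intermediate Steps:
I(C) = -14 + C + C² (I(C) = (C² + 1*C) - 14 = (C² + C) - 14 = (C + C²) - 14 = -14 + C + C²)
-12*I(1) = -12*(-14 + 1 + 1²) = -12*(-14 + 1 + 1) = -12*(-12) = 144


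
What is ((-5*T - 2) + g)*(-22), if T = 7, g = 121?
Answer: -1848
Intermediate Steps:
((-5*T - 2) + g)*(-22) = ((-5*7 - 2) + 121)*(-22) = ((-35 - 2) + 121)*(-22) = (-37 + 121)*(-22) = 84*(-22) = -1848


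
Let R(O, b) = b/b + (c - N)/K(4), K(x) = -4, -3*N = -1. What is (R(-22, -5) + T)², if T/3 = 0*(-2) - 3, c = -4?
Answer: 6889/144 ≈ 47.840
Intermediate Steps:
N = ⅓ (N = -⅓*(-1) = ⅓ ≈ 0.33333)
R(O, b) = 25/12 (R(O, b) = b/b + (-4 - 1*⅓)/(-4) = 1 + (-4 - ⅓)*(-¼) = 1 - 13/3*(-¼) = 1 + 13/12 = 25/12)
T = -9 (T = 3*(0*(-2) - 3) = 3*(0 - 3) = 3*(-3) = -9)
(R(-22, -5) + T)² = (25/12 - 9)² = (-83/12)² = 6889/144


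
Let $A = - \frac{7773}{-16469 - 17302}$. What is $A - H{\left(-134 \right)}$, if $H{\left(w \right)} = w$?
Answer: $\frac{1511029}{11257} \approx 134.23$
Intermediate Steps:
$A = \frac{2591}{11257}$ ($A = - \frac{7773}{-33771} = \left(-7773\right) \left(- \frac{1}{33771}\right) = \frac{2591}{11257} \approx 0.23017$)
$A - H{\left(-134 \right)} = \frac{2591}{11257} - -134 = \frac{2591}{11257} + 134 = \frac{1511029}{11257}$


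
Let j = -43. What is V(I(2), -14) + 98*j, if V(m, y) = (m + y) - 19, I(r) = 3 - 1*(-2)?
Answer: -4242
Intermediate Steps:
I(r) = 5 (I(r) = 3 + 2 = 5)
V(m, y) = -19 + m + y
V(I(2), -14) + 98*j = (-19 + 5 - 14) + 98*(-43) = -28 - 4214 = -4242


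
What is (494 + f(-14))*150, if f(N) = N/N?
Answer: 74250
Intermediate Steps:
f(N) = 1
(494 + f(-14))*150 = (494 + 1)*150 = 495*150 = 74250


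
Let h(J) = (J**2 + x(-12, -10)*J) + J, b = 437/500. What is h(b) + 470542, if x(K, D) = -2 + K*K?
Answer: 117666936469/250000 ≈ 4.7067e+5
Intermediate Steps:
b = 437/500 (b = 437*(1/500) = 437/500 ≈ 0.87400)
x(K, D) = -2 + K**2
h(J) = J**2 + 143*J (h(J) = (J**2 + (-2 + (-12)**2)*J) + J = (J**2 + (-2 + 144)*J) + J = (J**2 + 142*J) + J = J**2 + 143*J)
h(b) + 470542 = 437*(143 + 437/500)/500 + 470542 = (437/500)*(71937/500) + 470542 = 31436469/250000 + 470542 = 117666936469/250000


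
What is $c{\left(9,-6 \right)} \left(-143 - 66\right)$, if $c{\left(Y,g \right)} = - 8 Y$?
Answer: $15048$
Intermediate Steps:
$c{\left(9,-6 \right)} \left(-143 - 66\right) = \left(-8\right) 9 \left(-143 - 66\right) = \left(-72\right) \left(-209\right) = 15048$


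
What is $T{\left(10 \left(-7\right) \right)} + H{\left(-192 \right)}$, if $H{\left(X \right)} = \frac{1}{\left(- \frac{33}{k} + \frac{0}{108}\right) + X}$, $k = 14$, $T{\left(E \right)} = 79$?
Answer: $\frac{214945}{2721} \approx 78.995$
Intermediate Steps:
$H{\left(X \right)} = \frac{1}{- \frac{33}{14} + X}$ ($H{\left(X \right)} = \frac{1}{\left(- \frac{33}{14} + \frac{0}{108}\right) + X} = \frac{1}{\left(\left(-33\right) \frac{1}{14} + 0 \cdot \frac{1}{108}\right) + X} = \frac{1}{\left(- \frac{33}{14} + 0\right) + X} = \frac{1}{- \frac{33}{14} + X}$)
$T{\left(10 \left(-7\right) \right)} + H{\left(-192 \right)} = 79 + \frac{14}{-33 + 14 \left(-192\right)} = 79 + \frac{14}{-33 - 2688} = 79 + \frac{14}{-2721} = 79 + 14 \left(- \frac{1}{2721}\right) = 79 - \frac{14}{2721} = \frac{214945}{2721}$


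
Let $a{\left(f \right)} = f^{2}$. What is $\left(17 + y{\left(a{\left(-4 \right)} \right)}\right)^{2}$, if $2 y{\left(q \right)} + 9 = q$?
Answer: $\frac{1681}{4} \approx 420.25$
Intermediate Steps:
$y{\left(q \right)} = - \frac{9}{2} + \frac{q}{2}$
$\left(17 + y{\left(a{\left(-4 \right)} \right)}\right)^{2} = \left(17 - \left(\frac{9}{2} - \frac{\left(-4\right)^{2}}{2}\right)\right)^{2} = \left(17 + \left(- \frac{9}{2} + \frac{1}{2} \cdot 16\right)\right)^{2} = \left(17 + \left(- \frac{9}{2} + 8\right)\right)^{2} = \left(17 + \frac{7}{2}\right)^{2} = \left(\frac{41}{2}\right)^{2} = \frac{1681}{4}$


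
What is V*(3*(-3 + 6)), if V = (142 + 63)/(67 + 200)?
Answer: 615/89 ≈ 6.9101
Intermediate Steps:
V = 205/267 ≈ 0.76779
V*(3*(-3 + 6)) = 205*(3*(-3 + 6))/267 = 205*(3*3)/267 = (205/267)*9 = 615/89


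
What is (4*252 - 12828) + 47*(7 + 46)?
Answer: -9329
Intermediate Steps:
(4*252 - 12828) + 47*(7 + 46) = (1008 - 12828) + 47*53 = -11820 + 2491 = -9329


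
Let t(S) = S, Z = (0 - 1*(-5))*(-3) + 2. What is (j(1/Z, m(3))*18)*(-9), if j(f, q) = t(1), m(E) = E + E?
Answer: -162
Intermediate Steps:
m(E) = 2*E
Z = -13 (Z = (0 + 5)*(-3) + 2 = 5*(-3) + 2 = -15 + 2 = -13)
j(f, q) = 1
(j(1/Z, m(3))*18)*(-9) = (1*18)*(-9) = 18*(-9) = -162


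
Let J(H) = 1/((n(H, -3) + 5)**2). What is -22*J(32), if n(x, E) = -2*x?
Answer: -22/3481 ≈ -0.0063200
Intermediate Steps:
J(H) = (5 - 2*H)**(-2) (J(H) = 1/((-2*H + 5)**2) = 1/((5 - 2*H)**2) = (5 - 2*H)**(-2))
-22*J(32) = -22/(-5 + 2*32)**2 = -22/(-5 + 64)**2 = -22/59**2 = -22*1/3481 = -22/3481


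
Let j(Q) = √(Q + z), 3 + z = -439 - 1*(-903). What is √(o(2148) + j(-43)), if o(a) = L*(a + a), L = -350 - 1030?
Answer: √(-5928480 + √418) ≈ 2434.8*I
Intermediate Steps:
L = -1380
z = 461 (z = -3 + (-439 - 1*(-903)) = -3 + (-439 + 903) = -3 + 464 = 461)
o(a) = -2760*a (o(a) = -1380*(a + a) = -2760*a)
j(Q) = √(461 + Q) (j(Q) = √(Q + 461) = √(461 + Q))
√(o(2148) + j(-43)) = √(-2760*2148 + √(461 - 43)) = √(-5928480 + √418)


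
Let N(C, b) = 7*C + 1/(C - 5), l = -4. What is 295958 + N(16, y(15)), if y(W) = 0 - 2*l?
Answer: 3256771/11 ≈ 2.9607e+5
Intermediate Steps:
y(W) = 8 (y(W) = 0 - 2*(-4) = 0 + 8 = 8)
N(C, b) = 1/(-5 + C) + 7*C (N(C, b) = 7*C + 1/(-5 + C) = 1/(-5 + C) + 7*C)
295958 + N(16, y(15)) = 295958 + (1 - 35*16 + 7*16²)/(-5 + 16) = 295958 + (1 - 560 + 7*256)/11 = 295958 + (1 - 560 + 1792)/11 = 295958 + (1/11)*1233 = 295958 + 1233/11 = 3256771/11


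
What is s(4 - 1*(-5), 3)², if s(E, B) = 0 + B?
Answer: 9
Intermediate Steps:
s(E, B) = B
s(4 - 1*(-5), 3)² = 3² = 9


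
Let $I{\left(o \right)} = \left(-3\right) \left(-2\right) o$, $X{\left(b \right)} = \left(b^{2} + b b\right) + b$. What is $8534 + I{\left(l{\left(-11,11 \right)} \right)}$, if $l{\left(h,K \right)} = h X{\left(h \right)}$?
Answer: $-6712$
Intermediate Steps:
$X{\left(b \right)} = b + 2 b^{2}$ ($X{\left(b \right)} = \left(b^{2} + b^{2}\right) + b = 2 b^{2} + b = b + 2 b^{2}$)
$l{\left(h,K \right)} = h^{2} \left(1 + 2 h\right)$ ($l{\left(h,K \right)} = h h \left(1 + 2 h\right) = h^{2} \left(1 + 2 h\right)$)
$I{\left(o \right)} = 6 o$
$8534 + I{\left(l{\left(-11,11 \right)} \right)} = 8534 + 6 \left(-11\right)^{2} \left(1 + 2 \left(-11\right)\right) = 8534 + 6 \cdot 121 \left(1 - 22\right) = 8534 + 6 \cdot 121 \left(-21\right) = 8534 + 6 \left(-2541\right) = 8534 - 15246 = -6712$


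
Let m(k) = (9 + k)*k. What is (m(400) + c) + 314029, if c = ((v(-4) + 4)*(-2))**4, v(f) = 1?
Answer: 487629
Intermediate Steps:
m(k) = k*(9 + k)
c = 10000 (c = ((1 + 4)*(-2))**4 = (5*(-2))**4 = (-10)**4 = 10000)
(m(400) + c) + 314029 = (400*(9 + 400) + 10000) + 314029 = (400*409 + 10000) + 314029 = (163600 + 10000) + 314029 = 173600 + 314029 = 487629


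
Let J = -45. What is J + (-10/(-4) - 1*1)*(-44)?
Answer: -111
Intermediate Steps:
J + (-10/(-4) - 1*1)*(-44) = -45 + (-10/(-4) - 1*1)*(-44) = -45 + (-10*(-¼) - 1)*(-44) = -45 + (5/2 - 1)*(-44) = -45 + (3/2)*(-44) = -45 - 66 = -111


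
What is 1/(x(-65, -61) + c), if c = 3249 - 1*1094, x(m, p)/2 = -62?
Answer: 1/2031 ≈ 0.00049237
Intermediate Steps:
x(m, p) = -124 (x(m, p) = 2*(-62) = -124)
c = 2155 (c = 3249 - 1094 = 2155)
1/(x(-65, -61) + c) = 1/(-124 + 2155) = 1/2031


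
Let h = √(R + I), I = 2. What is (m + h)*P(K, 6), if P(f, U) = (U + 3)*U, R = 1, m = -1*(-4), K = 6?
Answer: 216 + 54*√3 ≈ 309.53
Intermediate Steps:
m = 4
P(f, U) = U*(3 + U) (P(f, U) = (3 + U)*U = U*(3 + U))
h = √3 (h = √(1 + 2) = √3 ≈ 1.7320)
(m + h)*P(K, 6) = (4 + √3)*(6*(3 + 6)) = (4 + √3)*(6*9) = (4 + √3)*54 = 216 + 54*√3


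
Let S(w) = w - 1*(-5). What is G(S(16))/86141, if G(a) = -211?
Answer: -211/86141 ≈ -0.0024495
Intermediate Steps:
S(w) = 5 + w (S(w) = w + 5 = 5 + w)
G(S(16))/86141 = -211/86141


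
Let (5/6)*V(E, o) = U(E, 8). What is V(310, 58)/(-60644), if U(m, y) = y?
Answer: -12/75805 ≈ -0.00015830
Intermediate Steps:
V(E, o) = 48/5 (V(E, o) = (6/5)*8 = 48/5)
V(310, 58)/(-60644) = (48/5)/(-60644) = (48/5)*(-1/60644) = -12/75805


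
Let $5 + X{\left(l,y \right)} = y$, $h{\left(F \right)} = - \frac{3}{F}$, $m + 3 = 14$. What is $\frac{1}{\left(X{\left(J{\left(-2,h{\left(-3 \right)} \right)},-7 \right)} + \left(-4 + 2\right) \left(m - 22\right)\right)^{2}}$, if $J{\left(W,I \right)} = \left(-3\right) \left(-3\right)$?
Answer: $\frac{1}{100} \approx 0.01$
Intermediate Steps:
$m = 11$ ($m = -3 + 14 = 11$)
$J{\left(W,I \right)} = 9$
$X{\left(l,y \right)} = -5 + y$
$\frac{1}{\left(X{\left(J{\left(-2,h{\left(-3 \right)} \right)},-7 \right)} + \left(-4 + 2\right) \left(m - 22\right)\right)^{2}} = \frac{1}{\left(\left(-5 - 7\right) + \left(-4 + 2\right) \left(11 - 22\right)\right)^{2}} = \frac{1}{\left(-12 - -22\right)^{2}} = \frac{1}{\left(-12 + 22\right)^{2}} = \frac{1}{10^{2}} = \frac{1}{100}$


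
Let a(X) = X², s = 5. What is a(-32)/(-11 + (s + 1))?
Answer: -1024/5 ≈ -204.80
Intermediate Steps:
a(-32)/(-11 + (s + 1)) = (-32)²/(-11 + (5 + 1)) = 1024/(-11 + 6) = 1024/(-5) = -⅕*1024 = -1024/5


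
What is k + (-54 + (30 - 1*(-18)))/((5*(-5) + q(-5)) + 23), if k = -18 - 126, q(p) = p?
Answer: -1002/7 ≈ -143.14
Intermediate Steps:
k = -144
k + (-54 + (30 - 1*(-18)))/((5*(-5) + q(-5)) + 23) = -144 + (-54 + (30 - 1*(-18)))/((5*(-5) - 5) + 23) = -144 + (-54 + (30 + 18))/((-25 - 5) + 23) = -144 + (-54 + 48)/(-30 + 23) = -144 - 6/(-7) = -144 - 6*(-⅐) = -144 + 6/7 = -1002/7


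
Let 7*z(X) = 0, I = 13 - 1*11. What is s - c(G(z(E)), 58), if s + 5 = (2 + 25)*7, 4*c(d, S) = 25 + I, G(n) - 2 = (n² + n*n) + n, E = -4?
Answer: 709/4 ≈ 177.25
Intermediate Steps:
I = 2 (I = 13 - 11 = 2)
z(X) = 0 (z(X) = (⅐)*0 = 0)
G(n) = 2 + n + 2*n² (G(n) = 2 + ((n² + n*n) + n) = 2 + ((n² + n²) + n) = 2 + (2*n² + n) = 2 + (n + 2*n²) = 2 + n + 2*n²)
c(d, S) = 27/4 (c(d, S) = (25 + 2)/4 = (¼)*27 = 27/4)
s = 184 (s = -5 + (2 + 25)*7 = -5 + 27*7 = -5 + 189 = 184)
s - c(G(z(E)), 58) = 184 - 1*27/4 = 184 - 27/4 = 709/4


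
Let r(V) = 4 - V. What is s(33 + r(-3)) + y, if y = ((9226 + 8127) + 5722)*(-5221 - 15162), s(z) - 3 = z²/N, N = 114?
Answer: -26809249354/57 ≈ -4.7034e+8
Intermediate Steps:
s(z) = 3 + z²/114
y = -470337725 (y = (17353 + 5722)*(-20383) = 23075*(-20383) = -470337725)
s(33 + r(-3)) + y = (3 + (33 + (4 - 1*(-3)))²/114) - 470337725 = (3 + (33 + (4 + 3))²/114) - 470337725 = (3 + (33 + 7)²/114) - 470337725 = (3 + (1/114)*40²) - 470337725 = (3 + (1/114)*1600) - 470337725 = (3 + 800/57) - 470337725 = 971/57 - 470337725 = -26809249354/57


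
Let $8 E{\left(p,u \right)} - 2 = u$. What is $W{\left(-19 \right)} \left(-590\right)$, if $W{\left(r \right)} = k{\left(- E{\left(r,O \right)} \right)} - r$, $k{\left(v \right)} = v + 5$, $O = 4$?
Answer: $- \frac{27435}{2} \approx -13718.0$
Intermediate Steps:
$E{\left(p,u \right)} = \frac{1}{4} + \frac{u}{8}$
$k{\left(v \right)} = 5 + v$
$W{\left(r \right)} = \frac{17}{4} - r$ ($W{\left(r \right)} = \left(5 - \left(\frac{1}{4} + \frac{1}{8} \cdot 4\right)\right) - r = \left(5 - \left(\frac{1}{4} + \frac{1}{2}\right)\right) - r = \left(5 - \frac{3}{4}\right) - r = \frac{17}{4} - r$)
$W{\left(-19 \right)} \left(-590\right) = \left(\frac{17}{4} - -19\right) \left(-590\right) = \left(\frac{17}{4} + 19\right) \left(-590\right) = \frac{93}{4} \left(-590\right) = - \frac{27435}{2}$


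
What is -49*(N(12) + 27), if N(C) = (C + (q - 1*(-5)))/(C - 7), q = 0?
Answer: -7448/5 ≈ -1489.6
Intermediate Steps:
N(C) = (5 + C)/(-7 + C) (N(C) = (C + (0 - 1*(-5)))/(C - 7) = (C + (0 + 5))/(-7 + C) = (C + 5)/(-7 + C) = (5 + C)/(-7 + C))
-49*(N(12) + 27) = -49*((5 + 12)/(-7 + 12) + 27) = -49*(17/5 + 27) = -49*152/5 = -7448/5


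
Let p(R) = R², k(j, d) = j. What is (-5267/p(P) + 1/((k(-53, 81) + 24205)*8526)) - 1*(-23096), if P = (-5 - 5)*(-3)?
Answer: 356604159155543/15443996400 ≈ 23090.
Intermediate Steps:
P = 30 (P = -10*(-3) = 30)
(-5267/p(P) + 1/((k(-53, 81) + 24205)*8526)) - 1*(-23096) = (-5267/(30²) + 1/((-53 + 24205)*8526)) - 1*(-23096) = (-5267/900 + (1/8526)/24152) + 23096 = (-5267*1/900 + (1/24152)*(1/8526)) + 23096 = (-5267/900 + 1/205919952) + 23096 = -90381698857/15443996400 + 23096 = 356604159155543/15443996400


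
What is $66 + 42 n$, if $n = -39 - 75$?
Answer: $-4722$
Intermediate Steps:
$n = -114$
$66 + 42 n = 66 + 42 \left(-114\right) = 66 - 4788 = -4722$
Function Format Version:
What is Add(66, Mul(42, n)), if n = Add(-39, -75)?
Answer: -4722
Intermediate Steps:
n = -114
Add(66, Mul(42, n)) = Add(66, Mul(42, -114)) = Add(66, -4788) = -4722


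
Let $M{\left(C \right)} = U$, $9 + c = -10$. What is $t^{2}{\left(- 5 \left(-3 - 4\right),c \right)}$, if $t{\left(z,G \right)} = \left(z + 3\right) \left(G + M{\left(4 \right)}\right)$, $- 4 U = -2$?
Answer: $494209$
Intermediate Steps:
$c = -19$ ($c = -9 - 10 = -19$)
$U = \frac{1}{2}$ ($U = \left(- \frac{1}{4}\right) \left(-2\right) = \frac{1}{2} \approx 0.5$)
$M{\left(C \right)} = \frac{1}{2}$
$t{\left(z,G \right)} = \left(\frac{1}{2} + G\right) \left(3 + z\right)$ ($t{\left(z,G \right)} = \left(z + 3\right) \left(G + \frac{1}{2}\right) = \left(3 + z\right) \left(\frac{1}{2} + G\right) = \left(\frac{1}{2} + G\right) \left(3 + z\right)$)
$t^{2}{\left(- 5 \left(-3 - 4\right),c \right)} = \left(\frac{3}{2} + \frac{\left(-5\right) \left(-3 - 4\right)}{2} + 3 \left(-19\right) - 19 \left(- 5 \left(-3 - 4\right)\right)\right)^{2} = \left(\frac{3}{2} + \frac{\left(-5\right) \left(-7\right)}{2} - 57 - 19 \left(\left(-5\right) \left(-7\right)\right)\right)^{2} = \left(\frac{3}{2} + \frac{1}{2} \cdot 35 - 57 - 665\right)^{2} = \left(\frac{3}{2} + \frac{35}{2} - 57 - 665\right)^{2} = \left(-703\right)^{2} = 494209$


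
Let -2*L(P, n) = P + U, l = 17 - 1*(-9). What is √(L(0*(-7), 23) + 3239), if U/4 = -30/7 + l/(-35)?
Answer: √3980095/35 ≈ 57.000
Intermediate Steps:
l = 26 (l = 17 + 9 = 26)
U = -704/35 (U = 4*(-30/7 + 26/(-35)) = 4*(-30*⅐ + 26*(-1/35)) = 4*(-30/7 - 26/35) = 4*(-176/35) = -704/35 ≈ -20.114)
L(P, n) = 352/35 - P/2 (L(P, n) = -(P - 704/35)/2 = -(-704/35 + P)/2 = 352/35 - P/2)
√(L(0*(-7), 23) + 3239) = √((352/35 - 0*(-7)) + 3239) = √((352/35 - ½*0) + 3239) = √((352/35 + 0) + 3239) = √(352/35 + 3239) = √(113717/35) = √3980095/35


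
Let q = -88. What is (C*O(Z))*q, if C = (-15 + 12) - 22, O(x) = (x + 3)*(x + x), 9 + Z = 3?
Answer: 79200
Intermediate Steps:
Z = -6 (Z = -9 + 3 = -6)
O(x) = 2*x*(3 + x) (O(x) = (3 + x)*(2*x) = 2*x*(3 + x))
C = -25 (C = -3 - 22 = -25)
(C*O(Z))*q = -50*(-6)*(3 - 6)*(-88) = -50*(-6)*(-3)*(-88) = -25*36*(-88) = -900*(-88) = 79200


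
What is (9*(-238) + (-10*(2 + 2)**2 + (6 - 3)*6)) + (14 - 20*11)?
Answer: -2490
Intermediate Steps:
(9*(-238) + (-10*(2 + 2)**2 + (6 - 3)*6)) + (14 - 20*11) = (-2142 + (-10*4**2 + 3*6)) + (14 - 220) = (-2142 + (-10*16 + 18)) - 206 = (-2142 + (-160 + 18)) - 206 = (-2142 - 142) - 206 = -2284 - 206 = -2490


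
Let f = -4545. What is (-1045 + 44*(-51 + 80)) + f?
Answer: -4314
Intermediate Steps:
(-1045 + 44*(-51 + 80)) + f = (-1045 + 44*(-51 + 80)) - 4545 = (-1045 + 44*29) - 4545 = (-1045 + 1276) - 4545 = 231 - 4545 = -4314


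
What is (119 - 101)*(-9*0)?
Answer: 0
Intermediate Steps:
(119 - 101)*(-9*0) = 18*0 = 0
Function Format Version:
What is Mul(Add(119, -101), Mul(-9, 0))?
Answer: 0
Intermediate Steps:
Mul(Add(119, -101), Mul(-9, 0)) = Mul(18, 0) = 0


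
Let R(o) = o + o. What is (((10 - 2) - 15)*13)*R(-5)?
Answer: 910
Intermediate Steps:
R(o) = 2*o
(((10 - 2) - 15)*13)*R(-5) = (((10 - 2) - 15)*13)*(2*(-5)) = ((8 - 15)*13)*(-10) = -7*13*(-10) = -91*(-10) = 910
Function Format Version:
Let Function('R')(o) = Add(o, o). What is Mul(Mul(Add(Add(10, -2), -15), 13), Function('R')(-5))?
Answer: 910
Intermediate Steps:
Function('R')(o) = Mul(2, o)
Mul(Mul(Add(Add(10, -2), -15), 13), Function('R')(-5)) = Mul(Mul(Add(Add(10, -2), -15), 13), Mul(2, -5)) = Mul(Mul(Add(8, -15), 13), -10) = Mul(Mul(-7, 13), -10) = Mul(-91, -10) = 910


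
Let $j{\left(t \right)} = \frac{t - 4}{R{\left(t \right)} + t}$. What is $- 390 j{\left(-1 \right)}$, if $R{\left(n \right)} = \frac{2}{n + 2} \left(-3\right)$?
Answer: $- \frac{1950}{7} \approx -278.57$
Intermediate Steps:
$R{\left(n \right)} = - \frac{6}{2 + n}$ ($R{\left(n \right)} = \frac{2}{2 + n} \left(-3\right) = - \frac{6}{2 + n}$)
$j{\left(t \right)} = \frac{-4 + t}{t - \frac{6}{2 + t}}$ ($j{\left(t \right)} = \frac{t - 4}{- \frac{6}{2 + t} + t} = \frac{-4 + t}{t - \frac{6}{2 + t}}$)
$- 390 j{\left(-1 \right)} = - 390 \frac{\left(-4 - 1\right) \left(2 - 1\right)}{-6 - \left(2 - 1\right)} = - 390 \frac{1}{-6 - 1} \left(-5\right) 1 = - 390 \frac{1}{-7} \left(-5\right) 1 = - 390 \left(\left(- \frac{1}{7}\right) \left(-5\right) 1\right) = \left(-390\right) \frac{5}{7} = - \frac{1950}{7}$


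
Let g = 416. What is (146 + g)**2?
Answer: 315844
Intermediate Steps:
(146 + g)**2 = (146 + 416)**2 = 562**2 = 315844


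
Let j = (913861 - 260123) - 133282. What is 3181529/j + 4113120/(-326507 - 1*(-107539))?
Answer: -180505617581/14245401176 ≈ -12.671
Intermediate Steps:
j = 520456 (j = 653738 - 133282 = 520456)
3181529/j + 4113120/(-326507 - 1*(-107539)) = 3181529/520456 + 4113120/(-326507 - 1*(-107539)) = 3181529*(1/520456) + 4113120/(-326507 + 107539) = 3181529/520456 + 4113120/(-218968) = 3181529/520456 + 4113120*(-1/218968) = 3181529/520456 - 514140/27371 = -180505617581/14245401176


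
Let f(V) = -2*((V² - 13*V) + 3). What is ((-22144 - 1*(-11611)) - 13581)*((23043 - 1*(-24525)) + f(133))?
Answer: -377191188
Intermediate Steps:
f(V) = -6 - 2*V² + 26*V (f(V) = -2*(3 + V² - 13*V) = -6 - 2*V² + 26*V)
((-22144 - 1*(-11611)) - 13581)*((23043 - 1*(-24525)) + f(133)) = ((-22144 - 1*(-11611)) - 13581)*((23043 - 1*(-24525)) + (-6 - 2*133² + 26*133)) = ((-22144 + 11611) - 13581)*((23043 + 24525) + (-6 - 2*17689 + 3458)) = (-10533 - 13581)*(47568 + (-6 - 35378 + 3458)) = -24114*(47568 - 31926) = -24114*15642 = -377191188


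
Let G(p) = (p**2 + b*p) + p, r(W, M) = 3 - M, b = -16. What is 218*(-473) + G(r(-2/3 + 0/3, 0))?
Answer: -103150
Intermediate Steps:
G(p) = p**2 - 15*p (G(p) = (p**2 - 16*p) + p = p**2 - 15*p)
218*(-473) + G(r(-2/3 + 0/3, 0)) = 218*(-473) + (3 - 1*0)*(-15 + (3 - 1*0)) = -103114 + (3 + 0)*(-15 + (3 + 0)) = -103114 + 3*(-15 + 3) = -103114 + 3*(-12) = -103114 - 36 = -103150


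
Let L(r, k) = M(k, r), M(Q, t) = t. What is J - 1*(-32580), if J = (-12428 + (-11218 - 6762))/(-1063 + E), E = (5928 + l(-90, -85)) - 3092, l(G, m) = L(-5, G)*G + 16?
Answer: 72916212/2239 ≈ 32566.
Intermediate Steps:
L(r, k) = r
l(G, m) = 16 - 5*G (l(G, m) = -5*G + 16 = 16 - 5*G)
E = 3302 (E = (5928 + (16 - 5*(-90))) - 3092 = (5928 + (16 + 450)) - 3092 = (5928 + 466) - 3092 = 6394 - 3092 = 3302)
J = -30408/2239 (J = (-12428 + (-11218 - 6762))/(-1063 + 3302) = (-12428 - 17980)/2239 = -30408*1/2239 = -30408/2239 ≈ -13.581)
J - 1*(-32580) = -30408/2239 - 1*(-32580) = -30408/2239 + 32580 = 72916212/2239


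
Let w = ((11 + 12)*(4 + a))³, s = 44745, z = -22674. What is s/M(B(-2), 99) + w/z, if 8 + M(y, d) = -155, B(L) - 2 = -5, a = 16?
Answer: -8440158065/1847931 ≈ -4567.4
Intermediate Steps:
B(L) = -3 (B(L) = 2 - 5 = -3)
M(y, d) = -163 (M(y, d) = -8 - 155 = -163)
w = 97336000 (w = ((11 + 12)*(4 + 16))³ = (23*20)³ = 460³ = 97336000)
s/M(B(-2), 99) + w/z = 44745/(-163) + 97336000/(-22674) = 44745*(-1/163) + 97336000*(-1/22674) = -44745/163 - 48668000/11337 = -8440158065/1847931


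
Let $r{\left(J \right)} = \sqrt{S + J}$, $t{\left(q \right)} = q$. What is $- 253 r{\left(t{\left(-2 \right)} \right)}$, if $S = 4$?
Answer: $- 253 \sqrt{2} \approx -357.8$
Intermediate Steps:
$r{\left(J \right)} = \sqrt{4 + J}$
$- 253 r{\left(t{\left(-2 \right)} \right)} = - 253 \sqrt{4 - 2} = - 253 \sqrt{2}$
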